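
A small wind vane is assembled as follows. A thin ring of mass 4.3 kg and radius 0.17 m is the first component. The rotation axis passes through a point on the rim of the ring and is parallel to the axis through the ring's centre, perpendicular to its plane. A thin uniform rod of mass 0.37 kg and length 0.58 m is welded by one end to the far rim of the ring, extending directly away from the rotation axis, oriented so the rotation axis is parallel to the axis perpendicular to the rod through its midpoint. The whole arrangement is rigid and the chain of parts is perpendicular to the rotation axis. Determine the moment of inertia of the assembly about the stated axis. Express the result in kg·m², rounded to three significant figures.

0.406

Thin ring: I_cm = MR² = (4.3)(0.17)² = 0.12427 kg·m²; centre at d = 0.17 m, so I = I_cm + Md² gives I = 0.12427 + (4.3)(0.17)² = 0.24854 kg·m².
Thin rod: I_cm = (1/12)ML² = (1/12)(0.37)(0.58)² = 0.010372 kg·m²; centre at d = 0.17 + 0.17 + 0.29 = 0.63 m, so I = I_cm + Md² gives I = 0.010372 + (0.37)(0.63)² = 0.15723 kg·m².
Total I = 0.24854 + 0.15723 = 0.40577 kg·m².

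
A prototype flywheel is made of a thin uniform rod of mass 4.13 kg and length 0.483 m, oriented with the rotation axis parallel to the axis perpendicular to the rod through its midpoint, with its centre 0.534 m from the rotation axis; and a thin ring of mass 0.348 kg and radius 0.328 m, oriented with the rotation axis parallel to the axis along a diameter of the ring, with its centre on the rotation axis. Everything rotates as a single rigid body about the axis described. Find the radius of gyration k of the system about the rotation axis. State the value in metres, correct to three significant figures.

Thin rod: I_cm = (1/12)ML² = (1/12)(4.13)(0.483)² = 0.08029 kg·m²; centre at d = 0.534 m, so the parallel axis theorem gives I = 0.08029 + (4.13)(0.534)² = 1.258 kg·m².
Thin ring: I_cm = (1/2)MR² = (1/2)(0.348)(0.328)² = 0.01872 kg·m²; axis through the centre, so I = 0.01872 kg·m².
Total I = 1.2767 kg·m²; total mass M = 4.478 kg.
k = √(I/M) = √(1.2767/4.478) = 0.53395 m.

0.534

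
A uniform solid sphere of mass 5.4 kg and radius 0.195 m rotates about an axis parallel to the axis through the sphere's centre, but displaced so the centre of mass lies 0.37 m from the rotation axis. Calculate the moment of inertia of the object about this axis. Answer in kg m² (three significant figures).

I_cm = (2/5)MR² = (2/5)(5.4)(0.195)² = 0.082134 kg m²; centre at d = 0.37 m, so the parallel axis theorem gives I = 0.082134 + (5.4)(0.37)² = 0.82139 kg m².

0.821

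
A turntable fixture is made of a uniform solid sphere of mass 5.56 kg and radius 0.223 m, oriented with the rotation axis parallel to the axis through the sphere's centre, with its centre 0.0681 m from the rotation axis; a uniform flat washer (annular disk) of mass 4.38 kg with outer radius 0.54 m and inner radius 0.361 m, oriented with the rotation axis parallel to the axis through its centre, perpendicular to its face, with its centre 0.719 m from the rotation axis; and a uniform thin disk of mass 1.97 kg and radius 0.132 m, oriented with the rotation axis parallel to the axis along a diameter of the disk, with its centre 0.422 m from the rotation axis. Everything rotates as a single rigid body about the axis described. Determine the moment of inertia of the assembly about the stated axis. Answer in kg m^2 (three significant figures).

3.68

Solid sphere: I_cm = (2/5)MR² = (2/5)(5.56)(0.223)² = 0.1106 kg m^2; centre at d = 0.0681 m, so the parallel axis theorem gives I = 0.1106 + (5.56)(0.0681)² = 0.13638 kg m^2.
Annular disk: I_cm = (1/2)M(R²+r²) = (1/2)(4.38)[(0.54)² + (0.361)²] = 0.92401 kg m^2; centre at d = 0.719 m, so the parallel axis theorem gives I = 0.92401 + (4.38)(0.719)² = 3.1883 kg m^2.
Thin disk: I_cm = (1/4)MR² = (1/4)(1.97)(0.132)² = 0.0085813 kg m^2; centre at d = 0.422 m, so the parallel axis theorem gives I = 0.0085813 + (1.97)(0.422)² = 0.35941 kg m^2.
Total I = 0.13638 + 3.1883 + 0.35941 = 3.6841 kg m^2.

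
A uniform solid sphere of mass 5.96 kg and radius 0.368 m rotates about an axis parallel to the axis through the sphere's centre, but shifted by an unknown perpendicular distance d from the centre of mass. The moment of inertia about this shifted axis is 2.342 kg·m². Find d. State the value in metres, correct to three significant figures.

0.582

About the centre-of-mass axis, I_cm = (2/5)MR² = (2/5)(5.96)(0.368)² = 0.32285 kg·m².
Parallel axis theorem: I = I_cm + Md², so Md² = 2.342 − 0.32285 = 2.0191 kg·m².
d = √(2.0191 / 5.96) = 0.58205 m.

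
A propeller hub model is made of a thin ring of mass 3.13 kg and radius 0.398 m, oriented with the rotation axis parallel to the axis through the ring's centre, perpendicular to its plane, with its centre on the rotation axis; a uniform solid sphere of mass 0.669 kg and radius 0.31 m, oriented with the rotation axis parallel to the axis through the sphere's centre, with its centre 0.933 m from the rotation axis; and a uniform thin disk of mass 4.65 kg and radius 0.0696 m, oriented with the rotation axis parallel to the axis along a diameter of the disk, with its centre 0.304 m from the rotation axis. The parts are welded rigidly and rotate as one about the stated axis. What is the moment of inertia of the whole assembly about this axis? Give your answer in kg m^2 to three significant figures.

1.54

Thin ring: I_cm = MR² = (3.13)(0.398)² = 0.4958 kg m^2; axis through the centre, so I = 0.4958 kg m^2.
Solid sphere: I_cm = (2/5)MR² = (2/5)(0.669)(0.31)² = 0.025716 kg m^2; centre at d = 0.933 m, so I = I_cm + Md² gives I = 0.025716 + (0.669)(0.933)² = 0.60807 kg m^2.
Thin disk: I_cm = (1/4)MR² = (1/4)(4.65)(0.0696)² = 0.0056313 kg m^2; centre at d = 0.304 m, so I = I_cm + Md² gives I = 0.0056313 + (4.65)(0.304)² = 0.43537 kg m^2.
Total I = 0.4958 + 0.60807 + 0.43537 = 1.5392 kg m^2.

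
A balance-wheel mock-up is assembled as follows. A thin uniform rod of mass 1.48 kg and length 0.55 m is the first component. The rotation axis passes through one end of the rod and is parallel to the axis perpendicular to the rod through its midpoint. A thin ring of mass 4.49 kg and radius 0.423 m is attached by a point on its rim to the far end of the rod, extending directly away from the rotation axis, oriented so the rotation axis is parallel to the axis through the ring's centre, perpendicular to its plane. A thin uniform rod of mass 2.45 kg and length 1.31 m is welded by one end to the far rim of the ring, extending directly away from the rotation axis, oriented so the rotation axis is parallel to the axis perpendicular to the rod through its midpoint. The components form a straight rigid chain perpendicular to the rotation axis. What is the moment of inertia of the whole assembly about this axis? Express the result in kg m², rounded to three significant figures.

Thin rod: I_cm = (1/12)ML² = (1/12)(1.48)(0.55)² = 0.037308 kg m²; centre at d = 0.275 m, so the parallel axis theorem gives I = 0.037308 + (1.48)(0.275)² = 0.14923 kg m².
Thin ring: I_cm = MR² = (4.49)(0.423)² = 0.80339 kg m²; centre at d = 0.275 + 0.275 + 0.423 = 0.973 m, so the parallel axis theorem gives I = 0.80339 + (4.49)(0.973)² = 5.0542 kg m².
Thin rod: I_cm = (1/12)ML² = (1/12)(2.45)(1.31)² = 0.35037 kg m²; centre at d = 0.275 + 0.275 + 0.423 + 0.423 + 0.655 = 2.051 m, so the parallel axis theorem gives I = 0.35037 + (2.45)(2.051)² = 10.657 kg m².
Total I = 0.14923 + 5.0542 + 10.657 = 15.86 kg m².

15.9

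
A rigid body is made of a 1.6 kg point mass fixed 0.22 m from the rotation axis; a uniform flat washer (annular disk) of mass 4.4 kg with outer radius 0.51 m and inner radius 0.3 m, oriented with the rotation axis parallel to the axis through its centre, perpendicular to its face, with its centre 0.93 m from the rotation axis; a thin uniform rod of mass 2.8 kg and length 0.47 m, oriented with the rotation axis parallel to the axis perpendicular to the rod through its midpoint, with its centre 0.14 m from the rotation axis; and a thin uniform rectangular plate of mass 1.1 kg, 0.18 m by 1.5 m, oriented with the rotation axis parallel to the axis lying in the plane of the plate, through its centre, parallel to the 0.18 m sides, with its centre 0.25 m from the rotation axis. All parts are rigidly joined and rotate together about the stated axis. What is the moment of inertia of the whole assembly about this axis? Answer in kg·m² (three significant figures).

5.03

Point mass: I_cm = 0; centre at d = 0.22 m, so the parallel axis theorem gives I = 0 + (1.6)(0.22)² = 0.07744 kg·m².
Annular disk: I_cm = (1/2)M(R²+r²) = (1/2)(4.4)[(0.51)² + (0.3)²] = 0.77022 kg·m²; centre at d = 0.93 m, so the parallel axis theorem gives I = 0.77022 + (4.4)(0.93)² = 4.5758 kg·m².
Thin rod: I_cm = (1/12)ML² = (1/12)(2.8)(0.47)² = 0.051543 kg·m²; centre at d = 0.14 m, so the parallel axis theorem gives I = 0.051543 + (2.8)(0.14)² = 0.10642 kg·m².
Rectangular plate: I_cm = (1/12)Mb² = (1/12)(1.1)(1.5)² = 0.20625 kg·m²; centre at d = 0.25 m, so the parallel axis theorem gives I = 0.20625 + (1.1)(0.25)² = 0.275 kg·m².
Total I = 0.07744 + 4.5758 + 0.10642 + 0.275 = 5.0346 kg·m².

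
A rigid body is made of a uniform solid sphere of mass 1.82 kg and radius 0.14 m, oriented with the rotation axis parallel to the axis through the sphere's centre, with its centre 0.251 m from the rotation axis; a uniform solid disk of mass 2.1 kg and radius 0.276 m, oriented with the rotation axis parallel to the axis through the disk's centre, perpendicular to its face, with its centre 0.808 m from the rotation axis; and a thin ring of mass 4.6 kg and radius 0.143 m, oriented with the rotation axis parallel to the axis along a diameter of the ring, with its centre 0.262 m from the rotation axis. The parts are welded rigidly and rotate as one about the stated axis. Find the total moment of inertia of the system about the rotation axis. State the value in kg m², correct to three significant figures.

Solid sphere: I_cm = (2/5)MR² = (2/5)(1.82)(0.14)² = 0.014269 kg m²; centre at d = 0.251 m, so I = I_cm + Md² gives I = 0.014269 + (1.82)(0.251)² = 0.12893 kg m².
Solid disk: I_cm = (1/2)MR² = (1/2)(2.1)(0.276)² = 0.079985 kg m²; centre at d = 0.808 m, so I = I_cm + Md² gives I = 0.079985 + (2.1)(0.808)² = 1.451 kg m².
Thin ring: I_cm = (1/2)MR² = (1/2)(4.6)(0.143)² = 0.047033 kg m²; centre at d = 0.262 m, so I = I_cm + Md² gives I = 0.047033 + (4.6)(0.262)² = 0.3628 kg m².
Total I = 0.12893 + 1.451 + 0.3628 = 1.9427 kg m².

1.94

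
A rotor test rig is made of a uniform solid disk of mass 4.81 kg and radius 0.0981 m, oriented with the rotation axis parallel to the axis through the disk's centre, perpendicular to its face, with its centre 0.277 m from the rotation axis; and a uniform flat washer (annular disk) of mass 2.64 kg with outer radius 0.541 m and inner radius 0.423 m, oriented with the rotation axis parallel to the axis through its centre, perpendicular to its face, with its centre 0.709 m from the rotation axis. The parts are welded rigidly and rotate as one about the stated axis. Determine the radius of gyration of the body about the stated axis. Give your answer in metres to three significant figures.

0.561

Solid disk: I_cm = (1/2)MR² = (1/2)(4.81)(0.0981)² = 0.023145 kg m^2; centre at d = 0.277 m, so the parallel axis theorem gives I = 0.023145 + (4.81)(0.277)² = 0.39221 kg m^2.
Annular disk: I_cm = (1/2)M(R²+r²) = (1/2)(2.64)[(0.541)² + (0.423)²] = 0.62253 kg m^2; centre at d = 0.709 m, so the parallel axis theorem gives I = 0.62253 + (2.64)(0.709)² = 1.9496 kg m^2.
Total I = 2.3418 kg m^2; total mass M = 7.45 kg.
k = √(I/M) = √(2.3418/7.45) = 0.56066 m.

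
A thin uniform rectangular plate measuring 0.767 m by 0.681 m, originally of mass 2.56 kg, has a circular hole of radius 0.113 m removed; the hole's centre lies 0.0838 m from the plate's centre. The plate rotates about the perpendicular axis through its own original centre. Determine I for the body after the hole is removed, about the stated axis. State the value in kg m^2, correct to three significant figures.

0.222

Unpierced body about its centre: I₀ = (1/12)M(a²+b²) = (1/12)(2.56)[(0.767)² + (0.681)²] = 0.22444 kg m^2.
The removed disk has mass m = M·πr²/(ab) = (2.56)·π(0.113)²/(0.767·0.681) = 0.19661 kg (same uniform areal density).
Its moment of inertia about the rotation axis (parallel-axis theorem): I_hole = (1/2)mr² + md² = (1/2)(0.19661)(0.113)² + (0.19661)(0.0838)² = 0.0026359 kg m^2.
Treating the hole as negative mass, I = I₀ − I_hole = 0.22444 − 0.0026359 = 0.2218 kg m^2.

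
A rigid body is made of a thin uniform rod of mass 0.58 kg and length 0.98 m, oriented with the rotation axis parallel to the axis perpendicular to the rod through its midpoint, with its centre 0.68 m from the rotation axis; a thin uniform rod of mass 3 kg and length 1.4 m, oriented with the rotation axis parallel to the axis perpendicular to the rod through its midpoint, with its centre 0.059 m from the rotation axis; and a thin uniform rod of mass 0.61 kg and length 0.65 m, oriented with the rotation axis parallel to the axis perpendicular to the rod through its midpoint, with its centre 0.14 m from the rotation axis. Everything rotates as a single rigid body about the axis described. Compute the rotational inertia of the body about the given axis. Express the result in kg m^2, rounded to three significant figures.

0.848

Thin rod: I_cm = (1/12)ML² = (1/12)(0.58)(0.98)² = 0.046419 kg m^2; centre at d = 0.68 m, so the parallel axis theorem gives I = 0.046419 + (0.58)(0.68)² = 0.31461 kg m^2.
Thin rod: I_cm = (1/12)ML² = (1/12)(3)(1.4)² = 0.49 kg m^2; centre at d = 0.059 m, so the parallel axis theorem gives I = 0.49 + (3)(0.059)² = 0.50044 kg m^2.
Thin rod: I_cm = (1/12)ML² = (1/12)(0.61)(0.65)² = 0.021477 kg m^2; centre at d = 0.14 m, so the parallel axis theorem gives I = 0.021477 + (0.61)(0.14)² = 0.033433 kg m^2.
Total I = 0.31461 + 0.50044 + 0.033433 = 0.84849 kg m^2.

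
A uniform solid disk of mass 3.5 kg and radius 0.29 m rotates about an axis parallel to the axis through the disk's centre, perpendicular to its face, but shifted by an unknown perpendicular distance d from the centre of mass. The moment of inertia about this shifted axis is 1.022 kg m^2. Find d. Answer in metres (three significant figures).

0.500

About the centre-of-mass axis, I_cm = (1/2)MR² = (1/2)(3.5)(0.29)² = 0.14718 kg m^2.
Parallel axis theorem: I = I_cm + Md², so Md² = 1.022 − 0.14718 = 0.87482 kg m^2.
d = √(0.87482 / 3.5) = 0.49995 m.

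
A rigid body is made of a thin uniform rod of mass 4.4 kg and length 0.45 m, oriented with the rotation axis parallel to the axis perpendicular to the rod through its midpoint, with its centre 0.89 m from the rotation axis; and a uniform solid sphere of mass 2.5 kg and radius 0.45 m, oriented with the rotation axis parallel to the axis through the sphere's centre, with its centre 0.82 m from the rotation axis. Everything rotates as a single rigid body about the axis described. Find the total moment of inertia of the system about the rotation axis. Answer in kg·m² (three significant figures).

5.44

Thin rod: I_cm = (1/12)ML² = (1/12)(4.4)(0.45)² = 0.07425 kg·m²; centre at d = 0.89 m, so the parallel axis theorem gives I = 0.07425 + (4.4)(0.89)² = 3.5595 kg·m².
Solid sphere: I_cm = (2/5)MR² = (2/5)(2.5)(0.45)² = 0.2025 kg·m²; centre at d = 0.82 m, so the parallel axis theorem gives I = 0.2025 + (2.5)(0.82)² = 1.8835 kg·m².
Total I = 3.5595 + 1.8835 = 5.443 kg·m².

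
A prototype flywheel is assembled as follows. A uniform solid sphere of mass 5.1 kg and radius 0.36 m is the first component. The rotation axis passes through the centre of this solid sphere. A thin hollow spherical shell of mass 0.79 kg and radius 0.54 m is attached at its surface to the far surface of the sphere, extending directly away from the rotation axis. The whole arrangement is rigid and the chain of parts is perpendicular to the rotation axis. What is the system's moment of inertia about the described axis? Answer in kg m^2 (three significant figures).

Solid sphere: I_cm = (2/5)MR² = (2/5)(5.1)(0.36)² = 0.26438 kg m^2; axis through the centre, so I = 0.26438 kg m^2.
Spherical shell: I_cm = (2/3)MR² = (2/3)(0.79)(0.54)² = 0.15358 kg m^2; centre at d = 0.36 + 0.54 = 0.9 m, so the parallel axis theorem gives I = 0.15358 + (0.79)(0.9)² = 0.79348 kg m^2.
Total I = 0.26438 + 0.79348 = 1.0579 kg m^2.

1.06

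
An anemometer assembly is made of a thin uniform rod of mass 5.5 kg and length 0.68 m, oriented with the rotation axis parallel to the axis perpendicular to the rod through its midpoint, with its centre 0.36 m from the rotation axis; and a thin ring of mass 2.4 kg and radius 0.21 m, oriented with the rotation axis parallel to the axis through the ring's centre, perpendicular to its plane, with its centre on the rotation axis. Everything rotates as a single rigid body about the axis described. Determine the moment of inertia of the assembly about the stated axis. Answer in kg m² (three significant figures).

1.03

Thin rod: I_cm = (1/12)ML² = (1/12)(5.5)(0.68)² = 0.21193 kg m²; centre at d = 0.36 m, so I = I_cm + Md² gives I = 0.21193 + (5.5)(0.36)² = 0.92473 kg m².
Thin ring: I_cm = MR² = (2.4)(0.21)² = 0.10584 kg m²; axis through the centre, so I = 0.10584 kg m².
Total I = 0.92473 + 0.10584 = 1.0306 kg m².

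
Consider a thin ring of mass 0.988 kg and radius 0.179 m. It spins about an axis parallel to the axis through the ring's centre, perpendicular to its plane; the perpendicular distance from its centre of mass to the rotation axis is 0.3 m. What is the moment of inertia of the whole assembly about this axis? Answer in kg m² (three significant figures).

0.121

I_cm = MR² = (0.988)(0.179)² = 0.031657 kg m²; centre at d = 0.3 m, so the parallel axis theorem gives I = 0.031657 + (0.988)(0.3)² = 0.12058 kg m².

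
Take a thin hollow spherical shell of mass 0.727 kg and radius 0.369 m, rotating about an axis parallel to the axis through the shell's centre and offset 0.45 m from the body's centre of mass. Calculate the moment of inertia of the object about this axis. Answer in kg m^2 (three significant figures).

I_cm = (2/3)MR² = (2/3)(0.727)(0.369)² = 0.065993 kg m^2; centre at d = 0.45 m, so I = I_cm + Md² gives I = 0.065993 + (0.727)(0.45)² = 0.21321 kg m^2.

0.213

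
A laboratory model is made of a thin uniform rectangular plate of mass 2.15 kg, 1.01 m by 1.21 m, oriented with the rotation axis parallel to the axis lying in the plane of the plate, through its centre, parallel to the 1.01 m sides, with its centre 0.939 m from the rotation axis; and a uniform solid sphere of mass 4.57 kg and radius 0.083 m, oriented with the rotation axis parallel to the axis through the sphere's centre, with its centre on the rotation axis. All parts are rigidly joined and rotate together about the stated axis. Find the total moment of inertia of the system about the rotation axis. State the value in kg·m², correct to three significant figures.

2.17

Rectangular plate: I_cm = (1/12)Mb² = (1/12)(2.15)(1.21)² = 0.26232 kg·m²; centre at d = 0.939 m, so the parallel axis theorem gives I = 0.26232 + (2.15)(0.939)² = 2.158 kg·m².
Solid sphere: I_cm = (2/5)MR² = (2/5)(4.57)(0.083)² = 0.012593 kg·m²; axis through the centre, so I = 0.012593 kg·m².
Total I = 2.158 + 0.012593 = 2.1706 kg·m².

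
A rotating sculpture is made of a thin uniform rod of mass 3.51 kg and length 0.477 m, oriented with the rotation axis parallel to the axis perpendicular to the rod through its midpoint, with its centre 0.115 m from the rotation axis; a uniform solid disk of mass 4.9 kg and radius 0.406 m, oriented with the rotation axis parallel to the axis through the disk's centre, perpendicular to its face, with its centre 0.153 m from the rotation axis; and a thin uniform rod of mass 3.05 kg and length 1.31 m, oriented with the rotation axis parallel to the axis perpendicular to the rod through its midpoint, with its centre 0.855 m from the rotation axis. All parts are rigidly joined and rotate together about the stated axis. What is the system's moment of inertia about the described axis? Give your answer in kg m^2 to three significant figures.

3.30

Thin rod: I_cm = (1/12)ML² = (1/12)(3.51)(0.477)² = 0.066552 kg m^2; centre at d = 0.115 m, so the parallel axis theorem gives I = 0.066552 + (3.51)(0.115)² = 0.11297 kg m^2.
Solid disk: I_cm = (1/2)MR² = (1/2)(4.9)(0.406)² = 0.40385 kg m^2; centre at d = 0.153 m, so the parallel axis theorem gives I = 0.40385 + (4.9)(0.153)² = 0.51855 kg m^2.
Thin rod: I_cm = (1/12)ML² = (1/12)(3.05)(1.31)² = 0.43618 kg m^2; centre at d = 0.855 m, so the parallel axis theorem gives I = 0.43618 + (3.05)(0.855)² = 2.6658 kg m^2.
Total I = 0.11297 + 0.51855 + 2.6658 = 3.2973 kg m^2.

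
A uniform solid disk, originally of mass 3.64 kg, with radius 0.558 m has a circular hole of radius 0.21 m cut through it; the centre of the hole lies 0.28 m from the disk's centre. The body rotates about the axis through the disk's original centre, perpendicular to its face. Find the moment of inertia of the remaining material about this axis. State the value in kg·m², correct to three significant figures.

Unpierced body about its centre: I₀ = (1/2)MR² = (1/2)(3.64)(0.558)² = 0.56668 kg·m².
The removed disk has mass m = M·(r/R)² = (3.64)(0.21/0.558)² = 0.51555 kg (same uniform areal density).
Its moment of inertia about the rotation axis (parallel-axis theorem): I_hole = (1/2)mr² + md² = (1/2)(0.51555)(0.21)² + (0.51555)(0.28)² = 0.051787 kg·m².
Treating the hole as negative mass, I = I₀ − I_hole = 0.56668 − 0.051787 = 0.5149 kg·m².

0.515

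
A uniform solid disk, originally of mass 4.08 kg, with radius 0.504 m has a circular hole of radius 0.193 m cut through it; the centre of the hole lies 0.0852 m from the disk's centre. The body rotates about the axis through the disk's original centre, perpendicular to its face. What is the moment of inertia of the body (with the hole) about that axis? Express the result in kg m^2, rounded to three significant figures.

Unpierced body about its centre: I₀ = (1/2)MR² = (1/2)(4.08)(0.504)² = 0.51819 kg m^2.
The removed disk has mass m = M·(r/R)² = (4.08)(0.193/0.504)² = 0.59829 kg (same uniform areal density).
Its moment of inertia about the rotation axis (parallel-axis theorem): I_hole = (1/2)mr² + md² = (1/2)(0.59829)(0.193)² + (0.59829)(0.0852)² = 0.015486 kg m^2.
Treating the hole as negative mass, I = I₀ − I_hole = 0.51819 − 0.015486 = 0.50271 kg m^2.

0.503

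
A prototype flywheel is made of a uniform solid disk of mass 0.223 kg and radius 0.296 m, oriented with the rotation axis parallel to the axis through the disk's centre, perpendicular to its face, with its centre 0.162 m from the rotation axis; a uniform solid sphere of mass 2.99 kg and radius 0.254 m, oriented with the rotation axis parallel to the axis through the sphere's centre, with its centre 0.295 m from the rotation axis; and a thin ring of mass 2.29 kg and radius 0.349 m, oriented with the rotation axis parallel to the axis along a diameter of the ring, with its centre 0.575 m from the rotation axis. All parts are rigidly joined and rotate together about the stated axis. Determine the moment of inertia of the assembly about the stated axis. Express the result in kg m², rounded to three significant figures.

1.25

Solid disk: I_cm = (1/2)MR² = (1/2)(0.223)(0.296)² = 0.0097692 kg m²; centre at d = 0.162 m, so the parallel axis theorem gives I = 0.0097692 + (0.223)(0.162)² = 0.015622 kg m².
Solid sphere: I_cm = (2/5)MR² = (2/5)(2.99)(0.254)² = 0.077161 kg m²; centre at d = 0.295 m, so the parallel axis theorem gives I = 0.077161 + (2.99)(0.295)² = 0.33737 kg m².
Thin ring: I_cm = (1/2)MR² = (1/2)(2.29)(0.349)² = 0.13946 kg m²; centre at d = 0.575 m, so the parallel axis theorem gives I = 0.13946 + (2.29)(0.575)² = 0.89659 kg m².
Total I = 0.015622 + 0.33737 + 0.89659 = 1.2496 kg m².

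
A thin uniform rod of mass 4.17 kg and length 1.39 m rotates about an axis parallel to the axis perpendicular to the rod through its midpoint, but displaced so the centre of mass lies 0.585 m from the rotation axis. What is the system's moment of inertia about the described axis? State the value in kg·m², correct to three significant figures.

2.10

I_cm = (1/12)ML² = (1/12)(4.17)(1.39)² = 0.6714 kg·m²; centre at d = 0.585 m, so I = I_cm + Md² gives I = 0.6714 + (4.17)(0.585)² = 2.0985 kg·m².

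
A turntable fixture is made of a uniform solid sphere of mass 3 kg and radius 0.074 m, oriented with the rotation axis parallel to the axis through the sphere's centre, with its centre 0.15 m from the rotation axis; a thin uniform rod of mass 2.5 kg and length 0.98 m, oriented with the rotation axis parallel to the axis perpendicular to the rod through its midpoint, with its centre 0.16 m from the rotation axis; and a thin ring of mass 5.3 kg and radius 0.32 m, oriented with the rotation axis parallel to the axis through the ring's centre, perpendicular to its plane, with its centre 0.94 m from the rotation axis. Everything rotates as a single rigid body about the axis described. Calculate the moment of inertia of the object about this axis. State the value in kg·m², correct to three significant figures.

5.56

Solid sphere: I_cm = (2/5)MR² = (2/5)(3)(0.074)² = 0.0065712 kg·m²; centre at d = 0.15 m, so I = I_cm + Md² gives I = 0.0065712 + (3)(0.15)² = 0.074071 kg·m².
Thin rod: I_cm = (1/12)ML² = (1/12)(2.5)(0.98)² = 0.20008 kg·m²; centre at d = 0.16 m, so I = I_cm + Md² gives I = 0.20008 + (2.5)(0.16)² = 0.26408 kg·m².
Thin ring: I_cm = MR² = (5.3)(0.32)² = 0.54272 kg·m²; centre at d = 0.94 m, so I = I_cm + Md² gives I = 0.54272 + (5.3)(0.94)² = 5.2258 kg·m².
Total I = 0.074071 + 0.26408 + 5.2258 = 5.564 kg·m².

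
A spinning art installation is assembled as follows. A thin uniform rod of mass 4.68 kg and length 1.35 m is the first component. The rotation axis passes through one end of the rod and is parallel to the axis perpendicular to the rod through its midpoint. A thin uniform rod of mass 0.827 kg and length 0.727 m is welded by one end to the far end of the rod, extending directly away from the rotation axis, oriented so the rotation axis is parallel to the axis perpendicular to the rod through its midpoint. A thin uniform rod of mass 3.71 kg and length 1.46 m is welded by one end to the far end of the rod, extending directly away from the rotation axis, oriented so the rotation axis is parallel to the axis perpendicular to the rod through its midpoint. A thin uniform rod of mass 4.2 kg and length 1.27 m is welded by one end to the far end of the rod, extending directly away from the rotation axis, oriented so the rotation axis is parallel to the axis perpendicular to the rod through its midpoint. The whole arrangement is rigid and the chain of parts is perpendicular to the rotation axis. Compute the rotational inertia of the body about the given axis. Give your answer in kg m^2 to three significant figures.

109

Thin rod: I_cm = (1/12)ML² = (1/12)(4.68)(1.35)² = 0.71078 kg m^2; centre at d = 0.675 m, so I = I_cm + Md² gives I = 0.71078 + (4.68)(0.675)² = 2.8431 kg m^2.
Thin rod: I_cm = (1/12)ML² = (1/12)(0.827)(0.727)² = 0.036424 kg m^2; centre at d = 0.675 + 0.675 + 0.3635 = 1.7135 m, so I = I_cm + Md² gives I = 0.036424 + (0.827)(1.7135)² = 2.4646 kg m^2.
Thin rod: I_cm = (1/12)ML² = (1/12)(3.71)(1.46)² = 0.65902 kg m^2; centre at d = 0.675 + 0.675 + 0.3635 + 0.3635 + 0.73 = 2.807 m, so I = I_cm + Md² gives I = 0.65902 + (3.71)(2.807)² = 29.891 kg m^2.
Thin rod: I_cm = (1/12)ML² = (1/12)(4.2)(1.27)² = 0.56451 kg m^2; centre at d = 0.675 + 0.675 + 0.3635 + 0.3635 + 0.73 + 0.73 + 0.635 = 4.172 m, so I = I_cm + Md² gives I = 0.56451 + (4.2)(4.172)² = 73.668 kg m^2.
Total I = 2.8431 + 2.4646 + 29.891 + 73.668 = 108.87 kg m^2.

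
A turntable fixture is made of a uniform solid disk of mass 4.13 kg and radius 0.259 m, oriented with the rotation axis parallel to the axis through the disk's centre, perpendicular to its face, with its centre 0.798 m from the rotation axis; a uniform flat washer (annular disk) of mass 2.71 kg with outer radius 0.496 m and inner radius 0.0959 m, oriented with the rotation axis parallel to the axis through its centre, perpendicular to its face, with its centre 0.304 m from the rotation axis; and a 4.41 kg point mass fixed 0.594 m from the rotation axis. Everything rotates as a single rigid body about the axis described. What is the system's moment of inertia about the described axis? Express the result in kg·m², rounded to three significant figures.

4.92

Solid disk: I_cm = (1/2)MR² = (1/2)(4.13)(0.259)² = 0.13852 kg·m²; centre at d = 0.798 m, so the parallel axis theorem gives I = 0.13852 + (4.13)(0.798)² = 2.7685 kg·m².
Annular disk: I_cm = (1/2)M(R²+r²) = (1/2)(2.71)[(0.496)² + (0.0959)²] = 0.34581 kg·m²; centre at d = 0.304 m, so the parallel axis theorem gives I = 0.34581 + (2.71)(0.304)² = 0.59626 kg·m².
Point mass: I_cm = 0; centre at d = 0.594 m, so the parallel axis theorem gives I = 0 + (4.41)(0.594)² = 1.556 kg·m².
Total I = 2.7685 + 0.59626 + 1.556 = 4.9208 kg·m².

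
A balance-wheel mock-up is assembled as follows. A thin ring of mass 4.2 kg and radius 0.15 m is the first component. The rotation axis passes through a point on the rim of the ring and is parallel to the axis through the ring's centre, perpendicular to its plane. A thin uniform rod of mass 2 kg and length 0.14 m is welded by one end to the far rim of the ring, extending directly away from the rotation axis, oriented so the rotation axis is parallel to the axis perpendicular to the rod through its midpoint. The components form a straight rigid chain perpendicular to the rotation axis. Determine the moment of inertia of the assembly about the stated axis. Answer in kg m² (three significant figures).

Thin ring: I_cm = MR² = (4.2)(0.15)² = 0.0945 kg m²; centre at d = 0.15 m, so I = I_cm + Md² gives I = 0.0945 + (4.2)(0.15)² = 0.189 kg m².
Thin rod: I_cm = (1/12)ML² = (1/12)(2)(0.14)² = 0.0032667 kg m²; centre at d = 0.15 + 0.15 + 0.07 = 0.37 m, so I = I_cm + Md² gives I = 0.0032667 + (2)(0.37)² = 0.27707 kg m².
Total I = 0.189 + 0.27707 = 0.46607 kg m².

0.466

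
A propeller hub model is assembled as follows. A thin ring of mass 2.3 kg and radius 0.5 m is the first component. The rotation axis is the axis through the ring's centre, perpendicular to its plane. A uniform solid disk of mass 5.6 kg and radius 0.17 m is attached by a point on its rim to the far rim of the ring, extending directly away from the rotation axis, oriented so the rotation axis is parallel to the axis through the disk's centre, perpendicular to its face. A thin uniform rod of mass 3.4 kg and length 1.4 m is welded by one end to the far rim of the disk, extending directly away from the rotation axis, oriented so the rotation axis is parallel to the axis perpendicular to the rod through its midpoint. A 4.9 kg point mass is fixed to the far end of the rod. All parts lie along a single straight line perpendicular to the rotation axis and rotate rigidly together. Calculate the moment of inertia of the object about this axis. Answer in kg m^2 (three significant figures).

Thin ring: I_cm = MR² = (2.3)(0.5)² = 0.575 kg m^2; axis through the centre, so I = 0.575 kg m^2.
Solid disk: I_cm = (1/2)MR² = (1/2)(5.6)(0.17)² = 0.08092 kg m^2; centre at d = 0.5 + 0.17 = 0.67 m, so the parallel axis theorem gives I = 0.08092 + (5.6)(0.67)² = 2.5948 kg m^2.
Thin rod: I_cm = (1/12)ML² = (1/12)(3.4)(1.4)² = 0.55533 kg m^2; centre at d = 0.5 + 0.17 + 0.17 + 0.7 = 1.54 m, so the parallel axis theorem gives I = 0.55533 + (3.4)(1.54)² = 8.6188 kg m^2.
Point mass: I_cm = 0; centre at d = 0.5 + 0.17 + 0.17 + 0.7 + 0.7 = 2.24 m, so the parallel axis theorem gives I = 0 + (4.9)(2.24)² = 24.586 kg m^2.
Total I = 0.575 + 2.5948 + 8.6188 + 24.586 = 36.375 kg m^2.

36.4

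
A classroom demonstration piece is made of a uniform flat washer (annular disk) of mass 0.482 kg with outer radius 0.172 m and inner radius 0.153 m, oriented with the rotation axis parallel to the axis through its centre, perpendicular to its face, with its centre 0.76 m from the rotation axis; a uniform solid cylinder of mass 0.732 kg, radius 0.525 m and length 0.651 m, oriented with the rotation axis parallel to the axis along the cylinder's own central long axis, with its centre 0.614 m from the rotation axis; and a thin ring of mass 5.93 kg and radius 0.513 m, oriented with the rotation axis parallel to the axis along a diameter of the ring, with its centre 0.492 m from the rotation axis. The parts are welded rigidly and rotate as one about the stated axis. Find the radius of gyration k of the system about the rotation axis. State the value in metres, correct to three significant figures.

Annular disk: I_cm = (1/2)M(R²+r²) = (1/2)(0.482)[(0.172)² + (0.153)²] = 0.012771 kg m^2; centre at d = 0.76 m, so I = I_cm + Md² gives I = 0.012771 + (0.482)(0.76)² = 0.29117 kg m^2.
Solid cylinder: I_cm = (1/2)MR² = (1/2)(0.732)(0.525)² = 0.10088 kg m^2; centre at d = 0.614 m, so I = I_cm + Md² gives I = 0.10088 + (0.732)(0.614)² = 0.37684 kg m^2.
Thin ring: I_cm = (1/2)MR² = (1/2)(5.93)(0.513)² = 0.7803 kg m^2; centre at d = 0.492 m, so I = I_cm + Md² gives I = 0.7803 + (5.93)(0.492)² = 2.2157 kg m^2.
Total I = 2.8837 kg m^2; total mass M = 7.144 kg.
k = √(I/M) = √(2.8837/7.144) = 0.63534 m.

0.635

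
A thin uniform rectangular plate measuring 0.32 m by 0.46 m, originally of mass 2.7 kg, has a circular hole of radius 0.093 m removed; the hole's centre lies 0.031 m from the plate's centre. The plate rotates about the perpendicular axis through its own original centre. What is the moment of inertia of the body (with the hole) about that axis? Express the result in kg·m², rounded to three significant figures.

0.0680

Unpierced body about its centre: I₀ = (1/12)M(a²+b²) = (1/12)(2.7)[(0.32)² + (0.46)²] = 0.07065 kg·m².
The removed disk has mass m = M·πr²/(ab) = (2.7)·π(0.093)²/(0.32·0.46) = 0.49839 kg (same uniform areal density).
Its moment of inertia about the rotation axis (parallel-axis theorem): I_hole = (1/2)mr² + md² = (1/2)(0.49839)(0.093)² + (0.49839)(0.031)² = 0.0026343 kg·m².
Treating the hole as negative mass, I = I₀ − I_hole = 0.07065 − 0.0026343 = 0.068016 kg·m².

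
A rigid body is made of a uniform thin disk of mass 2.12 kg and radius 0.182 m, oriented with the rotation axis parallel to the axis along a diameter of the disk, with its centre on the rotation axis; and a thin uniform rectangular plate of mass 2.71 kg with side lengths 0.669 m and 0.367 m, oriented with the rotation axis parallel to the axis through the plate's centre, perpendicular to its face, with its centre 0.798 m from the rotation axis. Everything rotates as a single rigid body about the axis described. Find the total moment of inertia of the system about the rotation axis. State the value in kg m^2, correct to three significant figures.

Thin disk: I_cm = (1/4)MR² = (1/4)(2.12)(0.182)² = 0.017556 kg m^2; axis through the centre, so I = 0.017556 kg m^2.
Rectangular plate: I_cm = (1/12)M(a²+b²) = (1/12)(2.71)[(0.669)² + (0.367)²] = 0.13149 kg m^2; centre at d = 0.798 m, so I = I_cm + Md² gives I = 0.13149 + (2.71)(0.798)² = 1.8572 kg m^2.
Total I = 0.017556 + 1.8572 = 1.8748 kg m^2.

1.87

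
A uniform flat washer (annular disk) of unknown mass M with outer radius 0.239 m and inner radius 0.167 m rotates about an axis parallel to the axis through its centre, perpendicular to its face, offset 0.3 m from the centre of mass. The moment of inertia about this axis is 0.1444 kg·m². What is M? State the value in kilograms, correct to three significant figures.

I = I_cm + Md² = (1/2)M(R²+r²) + Md² = M·[0.5·[(0.239)² + (0.167)²] + (0.3)²] = M·0.1325.
So M = 0.1444 / 0.1325 = 1.0898 kg.

1.09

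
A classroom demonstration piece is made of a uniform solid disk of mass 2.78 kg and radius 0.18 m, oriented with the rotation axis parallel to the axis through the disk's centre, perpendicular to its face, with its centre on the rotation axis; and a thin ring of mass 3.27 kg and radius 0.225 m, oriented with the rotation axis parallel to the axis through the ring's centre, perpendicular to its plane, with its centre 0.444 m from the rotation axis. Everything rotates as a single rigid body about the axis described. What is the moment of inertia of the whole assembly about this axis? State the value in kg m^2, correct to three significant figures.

0.855

Solid disk: I_cm = (1/2)MR² = (1/2)(2.78)(0.18)² = 0.045036 kg m^2; axis through the centre, so I = 0.045036 kg m^2.
Thin ring: I_cm = MR² = (3.27)(0.225)² = 0.16554 kg m^2; centre at d = 0.444 m, so I = I_cm + Md² gives I = 0.16554 + (3.27)(0.444)² = 0.81018 kg m^2.
Total I = 0.045036 + 0.81018 = 0.85521 kg m^2.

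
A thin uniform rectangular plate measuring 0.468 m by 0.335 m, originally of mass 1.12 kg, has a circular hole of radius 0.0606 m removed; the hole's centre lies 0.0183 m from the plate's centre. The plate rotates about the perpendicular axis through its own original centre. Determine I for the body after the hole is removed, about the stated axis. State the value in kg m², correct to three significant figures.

Unpierced body about its centre: I₀ = (1/12)M(a²+b²) = (1/12)(1.12)[(0.468)² + (0.335)²] = 0.030917 kg m².
The removed disk has mass m = M·πr²/(ab) = (1.12)·π(0.0606)²/(0.468·0.335) = 0.082418 kg (same uniform areal density).
Its moment of inertia about the rotation axis (parallel-axis theorem): I_hole = (1/2)mr² + md² = (1/2)(0.082418)(0.0606)² + (0.082418)(0.0183)² = 0.00017894 kg m².
Treating the hole as negative mass, I = I₀ − I_hole = 0.030917 − 0.00017894 = 0.030738 kg m².

0.0307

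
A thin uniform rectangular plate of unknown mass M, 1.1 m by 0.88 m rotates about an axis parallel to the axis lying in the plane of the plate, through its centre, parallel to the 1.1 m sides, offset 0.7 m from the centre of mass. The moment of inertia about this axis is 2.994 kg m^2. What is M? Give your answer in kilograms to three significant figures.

5.40

I = I_cm + Md² = (1/12)Mb² + Md² = M·[0.0833333·(0.88)² + (0.7)²] = M·0.55453.
So M = 2.994 / 0.55453 = 5.3991 kg.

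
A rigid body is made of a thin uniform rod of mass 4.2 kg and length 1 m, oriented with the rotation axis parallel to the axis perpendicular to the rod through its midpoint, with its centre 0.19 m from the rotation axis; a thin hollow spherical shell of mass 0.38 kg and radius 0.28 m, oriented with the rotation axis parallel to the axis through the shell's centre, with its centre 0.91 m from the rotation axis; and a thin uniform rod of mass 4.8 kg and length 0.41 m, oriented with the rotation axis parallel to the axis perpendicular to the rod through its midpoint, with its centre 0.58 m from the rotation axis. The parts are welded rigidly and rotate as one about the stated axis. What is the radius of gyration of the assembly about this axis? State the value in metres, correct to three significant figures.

0.518

Thin rod: I_cm = (1/12)ML² = (1/12)(4.2)(1)² = 0.35 kg m^2; centre at d = 0.19 m, so the parallel axis theorem gives I = 0.35 + (4.2)(0.19)² = 0.50162 kg m^2.
Spherical shell: I_cm = (2/3)MR² = (2/3)(0.38)(0.28)² = 0.019861 kg m^2; centre at d = 0.91 m, so the parallel axis theorem gives I = 0.019861 + (0.38)(0.91)² = 0.33454 kg m^2.
Thin rod: I_cm = (1/12)ML² = (1/12)(4.8)(0.41)² = 0.06724 kg m^2; centre at d = 0.58 m, so the parallel axis theorem gives I = 0.06724 + (4.8)(0.58)² = 1.682 kg m^2.
Total I = 2.5181 kg m^2; total mass M = 9.38 kg.
k = √(I/M) = √(2.5181/9.38) = 0.51813 m.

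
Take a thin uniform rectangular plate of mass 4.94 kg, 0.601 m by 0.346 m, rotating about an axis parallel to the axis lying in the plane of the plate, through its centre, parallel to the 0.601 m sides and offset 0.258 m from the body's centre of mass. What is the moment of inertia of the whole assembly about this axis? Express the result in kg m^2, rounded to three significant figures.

I_cm = (1/12)Mb² = (1/12)(4.94)(0.346)² = 0.049283 kg m^2; centre at d = 0.258 m, so the parallel axis theorem gives I = 0.049283 + (4.94)(0.258)² = 0.37811 kg m^2.

0.378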